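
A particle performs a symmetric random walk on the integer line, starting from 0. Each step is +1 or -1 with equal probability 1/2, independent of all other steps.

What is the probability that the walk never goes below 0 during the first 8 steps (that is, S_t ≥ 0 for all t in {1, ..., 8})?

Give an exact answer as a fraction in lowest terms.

Let f(t,s) = #length-t paths at position s with S_1..S_t all ≥ 0.
f(t,s) = f(t-1,s-1) + f(t-1,s+1) for s ≥ 0; f(t,s) = 0 for s < 0.
t=0: f(0,0)=1
t=1: f(1,1)=1
t=2: f(2,0)=1 f(2,2)=1
t=3: f(3,1)=2 f(3,3)=1
t=4: f(4,0)=2 f(4,2)=3 f(4,4)=1
t=5: f(5,1)=5 f(5,3)=4 f(5,5)=1
t=6: f(6,0)=5 f(6,2)=9 f(6,4)=5 f(6,6)=1
t=7: f(7,1)=14 f(7,3)=14 f(7,5)=6 f(7,7)=1
t=8: f(8,0)=14 f(8,2)=28 f(8,4)=20 f(8,6)=7 f(8,8)=1
Σ_s f(8,s) = 70
P = 70/256 = 35/128

Answer: 35/128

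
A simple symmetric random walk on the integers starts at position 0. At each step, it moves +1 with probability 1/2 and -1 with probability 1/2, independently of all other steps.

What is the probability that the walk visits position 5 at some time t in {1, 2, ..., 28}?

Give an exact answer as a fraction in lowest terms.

Count via complement. Let g(t,s) = #length-t paths at position s with S_1..S_t all ≠ 5.
g(t,s) = g(t-1,s-1) + g(t-1,s+1) for s ≠ 5; g(t,5) = 0.
t=0: g(0,0)=1
t=1: g(1,-1)=1 g(1,1)=1
t=2: g(2,-2)=1 g(2,0)=2 g(2,2)=1
t=3: g(3,-3)=1 g(3,-1)=3 g(3,1)=3 g(3,3)=1
t=4: g(4,-4)=1 g(4,-2)=4 g(4,0)=6 g(4,2)=4 g(4,4)=1
t=5: g(5,-5)=1 g(5,-3)=5 g(5,-1)=10 g(5,1)=10 g(5,3)=5
t=6: g(6,-6)=1 g(6,-4)=6 g(6,-2)=15 g(6,0)=20 g(6,2)=15 g(6,4)=5
t=7: g(7,-7)=1 g(7,-5)=7 g(7,-3)=21 g(7,-1)=35 g(7,1)=35 g(7,3)=20
t=8: g(8,-8)=1 g(8,-6)=8 g(8,-4)=28 g(8,-2)=56 g(8,0)=70 g(8,2)=55 g(8,4)=20
t=9: g(9,-9)=1 g(9,-7)=9 g(9,-5)=36 g(9,-3)=84 g(9,-1)=126 g(9,1)=125 g(9,3)=75
t=10: g(10,-10)=1 g(10,-8)=10 g(10,-6)=45 g(10,-4)=120 g(10,-2)=210 g(10,0)=251 g(10,2)=200 g(10,4)=75
t=11: g(11,-11)=1 g(11,-9)=11 g(11,-7)=55 g(11,-5)=165 g(11,-3)=330 g(11,-1)=461 g(11,1)=451 g(11,3)=275
t=12: g(12,-12)=1 g(12,-10)=12 g(12,-8)=66 g(12,-6)=220 g(12,-4)=495 g(12,-2)=791 g(12,0)=912 g(12,2)=726 g(12,4)=275
t=13: g(13,-13)=1 g(13,-11)=13 g(13,-9)=78 g(13,-7)=286 g(13,-5)=715 g(13,-3)=1286 g(13,-1)=1703 g(13,1)=1638 g(13,3)=1001
t=14: g(14,-14)=1 g(14,-12)=14 g(14,-10)=91 g(14,-8)=364 g(14,-6)=1001 g(14,-4)=2001 g(14,-2)=2989 g(14,0)=3341 g(14,2)=2639 g(14,4)=1001
t=15: g(15,-15)=1 g(15,-13)=15 g(15,-11)=105 g(15,-9)=455 g(15,-7)=1365 g(15,-5)=3002 g(15,-3)=4990 g(15,-1)=6330 g(15,1)=5980 g(15,3)=3640
t=16: g(16,-16)=1 g(16,-14)=16 g(16,-12)=120 g(16,-10)=560 g(16,-8)=1820 g(16,-6)=4367 g(16,-4)=7992 g(16,-2)=11320 g(16,0)=12310 g(16,2)=9620 g(16,4)=3640
t=17: g(17,-17)=1 g(17,-15)=17 g(17,-13)=136 g(17,-11)=680 g(17,-9)=2380 g(17,-7)=6187 g(17,-5)=12359 g(17,-3)=19312 g(17,-1)=23630 g(17,1)=21930 g(17,3)=13260
t=18: g(18,-18)=1 g(18,-16)=18 g(18,-14)=153 g(18,-12)=816 g(18,-10)=3060 g(18,-8)=8567 g(18,-6)=18546 g(18,-4)=31671 g(18,-2)=42942 g(18,0)=45560 g(18,2)=35190 g(18,4)=13260
t=19: g(19,-19)=1 g(19,-17)=19 g(19,-15)=171 g(19,-13)=969 g(19,-11)=3876 g(19,-9)=11627 g(19,-7)=27113 g(19,-5)=50217 g(19,-3)=74613 g(19,-1)=88502 g(19,1)=80750 g(19,3)=48450
t=20: g(20,-20)=1 g(20,-18)=20 g(20,-16)=190 g(20,-14)=1140 g(20,-12)=4845 g(20,-10)=15503 g(20,-8)=38740 g(20,-6)=77330 g(20,-4)=124830 g(20,-2)=163115 g(20,0)=169252 g(20,2)=129200 g(20,4)=48450
t=21: g(21,-21)=1 g(21,-19)=21 g(21,-17)=210 g(21,-15)=1330 g(21,-13)=5985 g(21,-11)=20348 g(21,-9)=54243 g(21,-7)=116070 g(21,-5)=202160 g(21,-3)=287945 g(21,-1)=332367 g(21,1)=298452 g(21,3)=177650
t=22: g(22,-22)=1 g(22,-20)=22 g(22,-18)=231 g(22,-16)=1540 g(22,-14)=7315 g(22,-12)=26333 g(22,-10)=74591 g(22,-8)=170313 g(22,-6)=318230 g(22,-4)=490105 g(22,-2)=620312 g(22,0)=630819 g(22,2)=476102 g(22,4)=177650
t=23: g(23,-23)=1 g(23,-21)=23 g(23,-19)=253 g(23,-17)=1771 g(23,-15)=8855 g(23,-13)=33648 g(23,-11)=100924 g(23,-9)=244904 g(23,-7)=488543 g(23,-5)=808335 g(23,-3)=1110417 g(23,-1)=1251131 g(23,1)=1106921 g(23,3)=653752
t=24: g(24,-24)=1 g(24,-22)=24 g(24,-20)=276 g(24,-18)=2024 g(24,-16)=10626 g(24,-14)=42503 g(24,-12)=134572 g(24,-10)=345828 g(24,-8)=733447 g(24,-6)=1296878 g(24,-4)=1918752 g(24,-2)=2361548 g(24,0)=2358052 g(24,2)=1760673 g(24,4)=653752
t=25: g(25,-25)=1 g(25,-23)=25 g(25,-21)=300 g(25,-19)=2300 g(25,-17)=12650 g(25,-15)=53129 g(25,-13)=177075 g(25,-11)=480400 g(25,-9)=1079275 g(25,-7)=2030325 g(25,-5)=3215630 g(25,-3)=4280300 g(25,-1)=4719600 g(25,1)=4118725 g(25,3)=2414425
t=26: g(26,-26)=1 g(26,-24)=26 g(26,-22)=325 g(26,-20)=2600 g(26,-18)=14950 g(26,-16)=65779 g(26,-14)=230204 g(26,-12)=657475 g(26,-10)=1559675 g(26,-8)=3109600 g(26,-6)=5245955 g(26,-4)=7495930 g(26,-2)=8999900 g(26,0)=8838325 g(26,2)=6533150 g(26,4)=2414425
t=27: g(27,-27)=1 g(27,-25)=27 g(27,-23)=351 g(27,-21)=2925 g(27,-19)=17550 g(27,-17)=80729 g(27,-15)=295983 g(27,-13)=887679 g(27,-11)=2217150 g(27,-9)=4669275 g(27,-7)=8355555 g(27,-5)=12741885 g(27,-3)=16495830 g(27,-1)=17838225 g(27,1)=15371475 g(27,3)=8947575
t=28: g(28,-28)=1 g(28,-26)=28 g(28,-24)=378 g(28,-22)=3276 g(28,-20)=20475 g(28,-18)=98279 g(28,-16)=376712 g(28,-14)=1183662 g(28,-12)=3104829 g(28,-10)=6886425 g(28,-8)=13024830 g(28,-6)=21097440 g(28,-4)=29237715 g(28,-2)=34334055 g(28,0)=33209700 g(28,2)=24319050 g(28,4)=8947575
Paths never hitting 5: Σ_s g(28,s) = 175844430
Paths hitting 5: 2^28 - 175844430 = 92591026
P = 92591026/268435456 = 46295513/134217728

Answer: 46295513/134217728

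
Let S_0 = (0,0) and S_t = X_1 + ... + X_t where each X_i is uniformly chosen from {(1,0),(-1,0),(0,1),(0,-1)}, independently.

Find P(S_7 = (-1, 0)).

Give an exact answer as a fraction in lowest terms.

Answer: 1225/16384

Derivation:
Let h be the number of horizontal steps (so 7-h are vertical). To end at (-1,0) need (h-1)/2 right-steps and ((7-h)+0)/2 up-steps.
Sum over h with 1 ≤ h ≤ 7, h ≡ 1 (mod 2), 7-h ≡ 0 (mod 2):
h=1: C(7,1)·C(1,0)·C(6,3) = 7·1·20 = 140
h=3: C(7,3)·C(3,1)·C(4,2) = 35·3·6 = 630
h=5: C(7,5)·C(5,2)·C(2,1) = 21·10·2 = 420
h=7: C(7,7)·C(7,3)·C(0,0) = 1·35·1 = 35
Total favorable: 1225
Total paths: 4^7 = 16384
P = 1225/16384 = 1225/16384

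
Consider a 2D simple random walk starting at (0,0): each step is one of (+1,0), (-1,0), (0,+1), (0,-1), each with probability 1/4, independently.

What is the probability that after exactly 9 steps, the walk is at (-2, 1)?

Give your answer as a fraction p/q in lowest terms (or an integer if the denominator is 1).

Let h be the number of horizontal steps (so 9-h are vertical). To end at (-2,1) need (h-2)/2 right-steps and ((9-h)+1)/2 up-steps.
Sum over h with 2 ≤ h ≤ 8, h ≡ 0 (mod 2), 9-h ≡ 1 (mod 2):
h=2: C(9,2)·C(2,0)·C(7,4) = 36·1·35 = 1260
h=4: C(9,4)·C(4,1)·C(5,3) = 126·4·10 = 5040
h=6: C(9,6)·C(6,2)·C(3,2) = 84·15·3 = 3780
h=8: C(9,8)·C(8,3)·C(1,1) = 9·56·1 = 504
Total favorable: 10584
Total paths: 4^9 = 262144
P = 10584/262144 = 1323/32768

Answer: 1323/32768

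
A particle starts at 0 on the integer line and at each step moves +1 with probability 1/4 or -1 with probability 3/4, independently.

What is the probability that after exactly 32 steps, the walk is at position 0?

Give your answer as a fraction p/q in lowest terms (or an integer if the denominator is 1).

To be at 0 after 32 steps: need exactly 16 steps of +1 and 16 of -1.
Number of such sequences: C(32,16) = 601080390
Each has probability (1/4)^16 · (3/4)^16 = 43046721/18446744073709551616
P = 601080390 · 43046721/18446744073709551616 = 12937269923450595/9223372036854775808

Answer: 12937269923450595/9223372036854775808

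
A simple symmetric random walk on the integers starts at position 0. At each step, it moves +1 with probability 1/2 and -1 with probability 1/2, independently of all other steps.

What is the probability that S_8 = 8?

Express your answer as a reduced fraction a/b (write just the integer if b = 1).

To reach position 8 after 8 steps: need 8 steps of +1 and 0 of -1.
Favorable paths: C(8,8) = 1
Total paths: 2^8 = 256
P = 1/256 = 1/256

Answer: 1/256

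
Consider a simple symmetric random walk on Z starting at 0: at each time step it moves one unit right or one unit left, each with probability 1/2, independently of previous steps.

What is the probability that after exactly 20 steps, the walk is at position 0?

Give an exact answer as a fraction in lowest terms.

To return to 0 after 20 steps: need exactly 10 steps of +1 and 10 of -1.
Favorable paths: C(20,10) = 184756
Total paths: 2^20 = 1048576
P = 184756/1048576 = 46189/262144

Answer: 46189/262144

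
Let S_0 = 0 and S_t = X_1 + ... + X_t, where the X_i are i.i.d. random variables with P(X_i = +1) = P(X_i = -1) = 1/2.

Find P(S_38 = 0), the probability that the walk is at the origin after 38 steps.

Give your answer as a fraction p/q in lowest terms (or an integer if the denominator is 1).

To return to 0 after 38 steps: need exactly 19 steps of +1 and 19 of -1.
Favorable paths: C(38,19) = 35345263800
Total paths: 2^38 = 274877906944
P = 35345263800/274877906944 = 4418157975/34359738368

Answer: 4418157975/34359738368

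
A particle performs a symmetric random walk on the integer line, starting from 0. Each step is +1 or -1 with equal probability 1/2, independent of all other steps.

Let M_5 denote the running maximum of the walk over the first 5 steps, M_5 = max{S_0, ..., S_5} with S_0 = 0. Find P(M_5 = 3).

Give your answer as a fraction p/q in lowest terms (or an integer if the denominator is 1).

Answer: 5/32

Derivation:
Let M_5 = max(S_0,...,S_5). Use the reflection principle: for j ≥ 1, #{paths with M_5 ≥ j} = #{S_5 ≥ j} + #{S_5 ≥ j+1}.
By reflection, #{M_5 ≥ 3} = #{S_5 ≥ 3} + #{S_5 ≥ 4} = 6 + 1 = 7.
#{M_5 ≥ 4} = #{S_5 ≥ 4} + #{S_5 ≥ 5} = 1 + 1 = 2.
#{M_5 = 3} = 7 - 2 = 5.
P(M_5 = 3) = 5/32 = 5/32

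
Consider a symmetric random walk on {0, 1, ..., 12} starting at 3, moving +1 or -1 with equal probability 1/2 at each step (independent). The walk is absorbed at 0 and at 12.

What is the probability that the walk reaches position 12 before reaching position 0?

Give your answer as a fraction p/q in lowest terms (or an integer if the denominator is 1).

Symmetric walk (p = 1/2): the harmonic-function argument gives P(hit 12 before 0 | start at 3) = a/N.
P = 3/12 = 1/4

Answer: 1/4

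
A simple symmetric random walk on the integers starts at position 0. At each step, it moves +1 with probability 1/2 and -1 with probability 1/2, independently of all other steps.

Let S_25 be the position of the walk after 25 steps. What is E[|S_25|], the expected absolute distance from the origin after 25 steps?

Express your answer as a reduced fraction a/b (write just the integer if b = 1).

Answer: 16900975/4194304

Derivation:
S_25 takes values m ≡ 1 (mod 2) with |m| ≤ 25; P(S_25=m) = C(25,(25+m)/2)/2^25.
Total paths: 2^25 = 33554432
Distribution: P(S=-25)=1/33554432, P(S=-23)=25/33554432, P(S=-21)=300/33554432, P(S=-19)=2300/33554432, P(S=-17)=12650/33554432, P(S=-15)=53130/33554432, P(S=-13)=177100/33554432, P(S=-11)=480700/33554432, P(S=-9)=1081575/33554432, P(S=-7)=2042975/33554432, P(S=-5)=3268760/33554432, P(S=-3)=4457400/33554432, P(S=-1)=5200300/33554432, P(S=1)=5200300/33554432, P(S=3)=4457400/33554432, P(S=5)=3268760/33554432, P(S=7)=2042975/33554432, P(S=9)=1081575/33554432, P(S=11)=480700/33554432, P(S=13)=177100/33554432, P(S=15)=53130/33554432, P(S=17)=12650/33554432, P(S=19)=2300/33554432, P(S=21)=300/33554432, P(S=23)=25/33554432, P(S=25)=1/33554432
E[|S_25|] = Σ_m |m|·P(S_25=m) = 135207800/33554432 = 16900975/4194304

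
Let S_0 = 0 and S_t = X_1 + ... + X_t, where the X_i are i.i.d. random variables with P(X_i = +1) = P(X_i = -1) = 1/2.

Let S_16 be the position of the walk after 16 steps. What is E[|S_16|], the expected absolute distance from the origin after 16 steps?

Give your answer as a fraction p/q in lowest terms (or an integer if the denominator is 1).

Answer: 6435/2048

Derivation:
S_16 takes values m ≡ 0 (mod 2) with |m| ≤ 16; P(S_16=m) = C(16,(16+m)/2)/2^16.
Total paths: 2^16 = 65536
Distribution: P(S=-16)=1/65536, P(S=-14)=16/65536, P(S=-12)=120/65536, P(S=-10)=560/65536, P(S=-8)=1820/65536, P(S=-6)=4368/65536, P(S=-4)=8008/65536, P(S=-2)=11440/65536, P(S=0)=12870/65536, P(S=2)=11440/65536, P(S=4)=8008/65536, P(S=6)=4368/65536, P(S=8)=1820/65536, P(S=10)=560/65536, P(S=12)=120/65536, P(S=14)=16/65536, P(S=16)=1/65536
E[|S_16|] = Σ_m |m|·P(S_16=m) = 205920/65536 = 6435/2048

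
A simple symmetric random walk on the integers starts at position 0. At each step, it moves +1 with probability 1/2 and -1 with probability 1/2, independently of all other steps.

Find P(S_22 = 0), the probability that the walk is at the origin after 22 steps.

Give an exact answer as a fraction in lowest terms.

Answer: 88179/524288

Derivation:
To return to 0 after 22 steps: need exactly 11 steps of +1 and 11 of -1.
Favorable paths: C(22,11) = 705432
Total paths: 2^22 = 4194304
P = 705432/4194304 = 88179/524288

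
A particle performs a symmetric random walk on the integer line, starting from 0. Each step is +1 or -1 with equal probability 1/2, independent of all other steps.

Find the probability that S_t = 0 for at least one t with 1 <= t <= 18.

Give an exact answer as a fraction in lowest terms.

Count via complement. Let g(t,s) = #length-t paths at position s with S_1..S_t all ≠ 0.
g(t,s) = g(t-1,s-1) + g(t-1,s+1) for s ≠ 0; g(t,0) = 0.
t=0: g(0,0)=1
t=1: g(1,-1)=1 g(1,1)=1
t=2: g(2,-2)=1 g(2,2)=1
t=3: g(3,-3)=1 g(3,-1)=1 g(3,1)=1 g(3,3)=1
t=4: g(4,-4)=1 g(4,-2)=2 g(4,2)=2 g(4,4)=1
t=5: g(5,-5)=1 g(5,-3)=3 g(5,-1)=2 g(5,1)=2 g(5,3)=3 g(5,5)=1
t=6: g(6,-6)=1 g(6,-4)=4 g(6,-2)=5 g(6,2)=5 g(6,4)=4 g(6,6)=1
t=7: g(7,-7)=1 g(7,-5)=5 g(7,-3)=9 g(7,-1)=5 g(7,1)=5 g(7,3)=9 g(7,5)=5 g(7,7)=1
t=8: g(8,-8)=1 g(8,-6)=6 g(8,-4)=14 g(8,-2)=14 g(8,2)=14 g(8,4)=14 g(8,6)=6 g(8,8)=1
t=9: g(9,-9)=1 g(9,-7)=7 g(9,-5)=20 g(9,-3)=28 g(9,-1)=14 g(9,1)=14 g(9,3)=28 g(9,5)=20 g(9,7)=7 g(9,9)=1
t=10: g(10,-10)=1 g(10,-8)=8 g(10,-6)=27 g(10,-4)=48 g(10,-2)=42 g(10,2)=42 g(10,4)=48 g(10,6)=27 g(10,8)=8 g(10,10)=1
t=11: g(11,-11)=1 g(11,-9)=9 g(11,-7)=35 g(11,-5)=75 g(11,-3)=90 g(11,-1)=42 g(11,1)=42 g(11,3)=90 g(11,5)=75 g(11,7)=35 g(11,9)=9 g(11,11)=1
t=12: g(12,-12)=1 g(12,-10)=10 g(12,-8)=44 g(12,-6)=110 g(12,-4)=165 g(12,-2)=132 g(12,2)=132 g(12,4)=165 g(12,6)=110 g(12,8)=44 g(12,10)=10 g(12,12)=1
t=13: g(13,-13)=1 g(13,-11)=11 g(13,-9)=54 g(13,-7)=154 g(13,-5)=275 g(13,-3)=297 g(13,-1)=132 g(13,1)=132 g(13,3)=297 g(13,5)=275 g(13,7)=154 g(13,9)=54 g(13,11)=11 g(13,13)=1
t=14: g(14,-14)=1 g(14,-12)=12 g(14,-10)=65 g(14,-8)=208 g(14,-6)=429 g(14,-4)=572 g(14,-2)=429 g(14,2)=429 g(14,4)=572 g(14,6)=429 g(14,8)=208 g(14,10)=65 g(14,12)=12 g(14,14)=1
t=15: g(15,-15)=1 g(15,-13)=13 g(15,-11)=77 g(15,-9)=273 g(15,-7)=637 g(15,-5)=1001 g(15,-3)=1001 g(15,-1)=429 g(15,1)=429 g(15,3)=1001 g(15,5)=1001 g(15,7)=637 g(15,9)=273 g(15,11)=77 g(15,13)=13 g(15,15)=1
t=16: g(16,-16)=1 g(16,-14)=14 g(16,-12)=90 g(16,-10)=350 g(16,-8)=910 g(16,-6)=1638 g(16,-4)=2002 g(16,-2)=1430 g(16,2)=1430 g(16,4)=2002 g(16,6)=1638 g(16,8)=910 g(16,10)=350 g(16,12)=90 g(16,14)=14 g(16,16)=1
t=17: g(17,-17)=1 g(17,-15)=15 g(17,-13)=104 g(17,-11)=440 g(17,-9)=1260 g(17,-7)=2548 g(17,-5)=3640 g(17,-3)=3432 g(17,-1)=1430 g(17,1)=1430 g(17,3)=3432 g(17,5)=3640 g(17,7)=2548 g(17,9)=1260 g(17,11)=440 g(17,13)=104 g(17,15)=15 g(17,17)=1
t=18: g(18,-18)=1 g(18,-16)=16 g(18,-14)=119 g(18,-12)=544 g(18,-10)=1700 g(18,-8)=3808 g(18,-6)=6188 g(18,-4)=7072 g(18,-2)=4862 g(18,2)=4862 g(18,4)=7072 g(18,6)=6188 g(18,8)=3808 g(18,10)=1700 g(18,12)=544 g(18,14)=119 g(18,16)=16 g(18,18)=1
Paths never hitting 0: Σ_s g(18,s) = 48620
Paths hitting 0: 2^18 - 48620 = 213524
P = 213524/262144 = 53381/65536

Answer: 53381/65536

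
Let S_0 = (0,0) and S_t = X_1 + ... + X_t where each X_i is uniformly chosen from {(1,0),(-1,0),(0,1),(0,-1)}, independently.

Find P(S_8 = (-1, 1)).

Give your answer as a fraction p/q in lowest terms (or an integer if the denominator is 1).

Answer: 245/4096

Derivation:
Let h be the number of horizontal steps (so 8-h are vertical). To end at (-1,1) need (h-1)/2 right-steps and ((8-h)+1)/2 up-steps.
Sum over h with 1 ≤ h ≤ 7, h ≡ 1 (mod 2), 8-h ≡ 1 (mod 2):
h=1: C(8,1)·C(1,0)·C(7,4) = 8·1·35 = 280
h=3: C(8,3)·C(3,1)·C(5,3) = 56·3·10 = 1680
h=5: C(8,5)·C(5,2)·C(3,2) = 56·10·3 = 1680
h=7: C(8,7)·C(7,3)·C(1,1) = 8·35·1 = 280
Total favorable: 3920
Total paths: 4^8 = 65536
P = 3920/65536 = 245/4096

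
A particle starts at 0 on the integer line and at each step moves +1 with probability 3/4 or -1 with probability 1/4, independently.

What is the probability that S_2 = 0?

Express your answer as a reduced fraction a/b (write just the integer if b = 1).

To be at 0 after 2 steps: need exactly 1 step of +1 and 1 of -1.
Number of such sequences: C(2,1) = 2
Each has probability (3/4)^1 · (1/4)^1 = 3/16
P = 2 · 3/16 = 3/8

Answer: 3/8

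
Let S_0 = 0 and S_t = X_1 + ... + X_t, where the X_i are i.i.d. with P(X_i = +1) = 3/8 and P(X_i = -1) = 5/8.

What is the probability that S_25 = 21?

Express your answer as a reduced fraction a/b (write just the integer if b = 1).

To reach position 21 after 25 steps: need 23 steps of +1 and 2 steps of -1.
Number of such sequences: C(25,23) = 300
Each has probability (3/8)^23 · (5/8)^2 = 2353579470675/37778931862957161709568
P = 300 · 2353579470675/37778931862957161709568 = 176518460300625/9444732965739290427392

Answer: 176518460300625/9444732965739290427392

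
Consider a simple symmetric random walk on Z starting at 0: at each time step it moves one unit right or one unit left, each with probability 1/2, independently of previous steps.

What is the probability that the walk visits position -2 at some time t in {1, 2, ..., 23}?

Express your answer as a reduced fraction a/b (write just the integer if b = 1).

Answer: 1421113/2097152

Derivation:
Count via complement. Let g(t,s) = #length-t paths at position s with S_1..S_t all ≠ -2.
g(t,s) = g(t-1,s-1) + g(t-1,s+1) for s ≠ -2; g(t,-2) = 0.
t=0: g(0,0)=1
t=1: g(1,-1)=1 g(1,1)=1
t=2: g(2,0)=2 g(2,2)=1
t=3: g(3,-1)=2 g(3,1)=3 g(3,3)=1
t=4: g(4,0)=5 g(4,2)=4 g(4,4)=1
t=5: g(5,-1)=5 g(5,1)=9 g(5,3)=5 g(5,5)=1
t=6: g(6,0)=14 g(6,2)=14 g(6,4)=6 g(6,6)=1
t=7: g(7,-1)=14 g(7,1)=28 g(7,3)=20 g(7,5)=7 g(7,7)=1
t=8: g(8,0)=42 g(8,2)=48 g(8,4)=27 g(8,6)=8 g(8,8)=1
t=9: g(9,-1)=42 g(9,1)=90 g(9,3)=75 g(9,5)=35 g(9,7)=9 g(9,9)=1
t=10: g(10,0)=132 g(10,2)=165 g(10,4)=110 g(10,6)=44 g(10,8)=10 g(10,10)=1
t=11: g(11,-1)=132 g(11,1)=297 g(11,3)=275 g(11,5)=154 g(11,7)=54 g(11,9)=11 g(11,11)=1
t=12: g(12,0)=429 g(12,2)=572 g(12,4)=429 g(12,6)=208 g(12,8)=65 g(12,10)=12 g(12,12)=1
t=13: g(13,-1)=429 g(13,1)=1001 g(13,3)=1001 g(13,5)=637 g(13,7)=273 g(13,9)=77 g(13,11)=13 g(13,13)=1
t=14: g(14,0)=1430 g(14,2)=2002 g(14,4)=1638 g(14,6)=910 g(14,8)=350 g(14,10)=90 g(14,12)=14 g(14,14)=1
t=15: g(15,-1)=1430 g(15,1)=3432 g(15,3)=3640 g(15,5)=2548 g(15,7)=1260 g(15,9)=440 g(15,11)=104 g(15,13)=15 g(15,15)=1
t=16: g(16,0)=4862 g(16,2)=7072 g(16,4)=6188 g(16,6)=3808 g(16,8)=1700 g(16,10)=544 g(16,12)=119 g(16,14)=16 g(16,16)=1
t=17: g(17,-1)=4862 g(17,1)=11934 g(17,3)=13260 g(17,5)=9996 g(17,7)=5508 g(17,9)=2244 g(17,11)=663 g(17,13)=135 g(17,15)=17 g(17,17)=1
t=18: g(18,0)=16796 g(18,2)=25194 g(18,4)=23256 g(18,6)=15504 g(18,8)=7752 g(18,10)=2907 g(18,12)=798 g(18,14)=152 g(18,16)=18 g(18,18)=1
t=19: g(19,-1)=16796 g(19,1)=41990 g(19,3)=48450 g(19,5)=38760 g(19,7)=23256 g(19,9)=10659 g(19,11)=3705 g(19,13)=950 g(19,15)=170 g(19,17)=19 g(19,19)=1
t=20: g(20,0)=58786 g(20,2)=90440 g(20,4)=87210 g(20,6)=62016 g(20,8)=33915 g(20,10)=14364 g(20,12)=4655 g(20,14)=1120 g(20,16)=189 g(20,18)=20 g(20,20)=1
t=21: g(21,-1)=58786 g(21,1)=149226 g(21,3)=177650 g(21,5)=149226 g(21,7)=95931 g(21,9)=48279 g(21,11)=19019 g(21,13)=5775 g(21,15)=1309 g(21,17)=209 g(21,19)=21 g(21,21)=1
t=22: g(22,0)=208012 g(22,2)=326876 g(22,4)=326876 g(22,6)=245157 g(22,8)=144210 g(22,10)=67298 g(22,12)=24794 g(22,14)=7084 g(22,16)=1518 g(22,18)=230 g(22,20)=22 g(22,22)=1
t=23: g(23,-1)=208012 g(23,1)=534888 g(23,3)=653752 g(23,5)=572033 g(23,7)=389367 g(23,9)=211508 g(23,11)=92092 g(23,13)=31878 g(23,15)=8602 g(23,17)=1748 g(23,19)=252 g(23,21)=23 g(23,23)=1
Paths never hitting -2: Σ_s g(23,s) = 2704156
Paths hitting -2: 2^23 - 2704156 = 5684452
P = 5684452/8388608 = 1421113/2097152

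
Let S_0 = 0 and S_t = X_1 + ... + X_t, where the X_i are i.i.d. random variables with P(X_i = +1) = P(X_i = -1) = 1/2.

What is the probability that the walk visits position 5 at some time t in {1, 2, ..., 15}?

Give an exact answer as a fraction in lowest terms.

Answer: 6885/32768

Derivation:
Count via complement. Let g(t,s) = #length-t paths at position s with S_1..S_t all ≠ 5.
g(t,s) = g(t-1,s-1) + g(t-1,s+1) for s ≠ 5; g(t,5) = 0.
t=0: g(0,0)=1
t=1: g(1,-1)=1 g(1,1)=1
t=2: g(2,-2)=1 g(2,0)=2 g(2,2)=1
t=3: g(3,-3)=1 g(3,-1)=3 g(3,1)=3 g(3,3)=1
t=4: g(4,-4)=1 g(4,-2)=4 g(4,0)=6 g(4,2)=4 g(4,4)=1
t=5: g(5,-5)=1 g(5,-3)=5 g(5,-1)=10 g(5,1)=10 g(5,3)=5
t=6: g(6,-6)=1 g(6,-4)=6 g(6,-2)=15 g(6,0)=20 g(6,2)=15 g(6,4)=5
t=7: g(7,-7)=1 g(7,-5)=7 g(7,-3)=21 g(7,-1)=35 g(7,1)=35 g(7,3)=20
t=8: g(8,-8)=1 g(8,-6)=8 g(8,-4)=28 g(8,-2)=56 g(8,0)=70 g(8,2)=55 g(8,4)=20
t=9: g(9,-9)=1 g(9,-7)=9 g(9,-5)=36 g(9,-3)=84 g(9,-1)=126 g(9,1)=125 g(9,3)=75
t=10: g(10,-10)=1 g(10,-8)=10 g(10,-6)=45 g(10,-4)=120 g(10,-2)=210 g(10,0)=251 g(10,2)=200 g(10,4)=75
t=11: g(11,-11)=1 g(11,-9)=11 g(11,-7)=55 g(11,-5)=165 g(11,-3)=330 g(11,-1)=461 g(11,1)=451 g(11,3)=275
t=12: g(12,-12)=1 g(12,-10)=12 g(12,-8)=66 g(12,-6)=220 g(12,-4)=495 g(12,-2)=791 g(12,0)=912 g(12,2)=726 g(12,4)=275
t=13: g(13,-13)=1 g(13,-11)=13 g(13,-9)=78 g(13,-7)=286 g(13,-5)=715 g(13,-3)=1286 g(13,-1)=1703 g(13,1)=1638 g(13,3)=1001
t=14: g(14,-14)=1 g(14,-12)=14 g(14,-10)=91 g(14,-8)=364 g(14,-6)=1001 g(14,-4)=2001 g(14,-2)=2989 g(14,0)=3341 g(14,2)=2639 g(14,4)=1001
t=15: g(15,-15)=1 g(15,-13)=15 g(15,-11)=105 g(15,-9)=455 g(15,-7)=1365 g(15,-5)=3002 g(15,-3)=4990 g(15,-1)=6330 g(15,1)=5980 g(15,3)=3640
Paths never hitting 5: Σ_s g(15,s) = 25883
Paths hitting 5: 2^15 - 25883 = 6885
P = 6885/32768 = 6885/32768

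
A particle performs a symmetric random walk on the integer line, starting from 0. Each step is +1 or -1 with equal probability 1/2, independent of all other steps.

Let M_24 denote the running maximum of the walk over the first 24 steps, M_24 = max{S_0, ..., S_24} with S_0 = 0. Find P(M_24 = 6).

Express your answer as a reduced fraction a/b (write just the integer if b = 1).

Answer: 81719/1048576

Derivation:
Let M_24 = max(S_0,...,S_24). Use the reflection principle: for j ≥ 1, #{paths with M_24 ≥ j} = #{S_24 ≥ j} + #{S_24 ≥ j+1}.
By reflection, #{M_24 ≥ 6} = #{S_24 ≥ 6} + #{S_24 ≥ 7} = 2579130 + 1271626 = 3850756.
#{M_24 ≥ 7} = #{S_24 ≥ 7} + #{S_24 ≥ 8} = 1271626 + 1271626 = 2543252.
#{M_24 = 6} = 3850756 - 2543252 = 1307504.
P(M_24 = 6) = 1307504/16777216 = 81719/1048576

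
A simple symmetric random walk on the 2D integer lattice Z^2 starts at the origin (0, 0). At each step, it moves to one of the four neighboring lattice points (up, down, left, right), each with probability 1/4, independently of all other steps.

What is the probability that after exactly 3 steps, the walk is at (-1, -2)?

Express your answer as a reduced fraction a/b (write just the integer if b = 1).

Answer: 3/64

Derivation:
Let h be the number of horizontal steps (so 3-h are vertical). To end at (-1,-2) need (h-1)/2 right-steps and ((3-h)-2)/2 up-steps.
Sum over h with 1 ≤ h ≤ 1, h ≡ 1 (mod 2), 3-h ≡ 0 (mod 2):
h=1: C(3,1)·C(1,0)·C(2,0) = 3·1·1 = 3
Total favorable: 3
Total paths: 4^3 = 64
P = 3/64 = 3/64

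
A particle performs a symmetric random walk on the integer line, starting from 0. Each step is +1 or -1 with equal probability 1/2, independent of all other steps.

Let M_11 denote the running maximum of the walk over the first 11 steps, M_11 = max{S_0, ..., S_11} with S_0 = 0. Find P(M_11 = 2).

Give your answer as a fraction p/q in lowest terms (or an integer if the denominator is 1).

Let M_11 = max(S_0,...,S_11). Use the reflection principle: for j ≥ 1, #{paths with M_11 ≥ j} = #{S_11 ≥ j} + #{S_11 ≥ j+1}.
By reflection, #{M_11 ≥ 2} = #{S_11 ≥ 2} + #{S_11 ≥ 3} = 562 + 562 = 1124.
#{M_11 ≥ 3} = #{S_11 ≥ 3} + #{S_11 ≥ 4} = 562 + 232 = 794.
#{M_11 = 2} = 1124 - 794 = 330.
P(M_11 = 2) = 330/2048 = 165/1024

Answer: 165/1024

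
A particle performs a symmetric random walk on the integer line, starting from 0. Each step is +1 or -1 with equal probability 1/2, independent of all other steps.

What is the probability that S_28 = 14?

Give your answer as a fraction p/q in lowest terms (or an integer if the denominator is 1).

Answer: 148005/33554432

Derivation:
To reach position 14 after 28 steps: need 21 steps of +1 and 7 of -1.
Favorable paths: C(28,21) = 1184040
Total paths: 2^28 = 268435456
P = 1184040/268435456 = 148005/33554432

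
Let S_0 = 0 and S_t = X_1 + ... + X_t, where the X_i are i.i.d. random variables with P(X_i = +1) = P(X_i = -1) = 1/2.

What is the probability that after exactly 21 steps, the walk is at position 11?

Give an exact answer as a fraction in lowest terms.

To reach position 11 after 21 steps: need 16 steps of +1 and 5 of -1.
Favorable paths: C(21,16) = 20349
Total paths: 2^21 = 2097152
P = 20349/2097152 = 20349/2097152

Answer: 20349/2097152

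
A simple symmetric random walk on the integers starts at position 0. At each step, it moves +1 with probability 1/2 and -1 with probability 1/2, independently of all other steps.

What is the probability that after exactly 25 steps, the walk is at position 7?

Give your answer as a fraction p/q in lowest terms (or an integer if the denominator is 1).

To reach position 7 after 25 steps: need 16 steps of +1 and 9 of -1.
Favorable paths: C(25,16) = 2042975
Total paths: 2^25 = 33554432
P = 2042975/33554432 = 2042975/33554432

Answer: 2042975/33554432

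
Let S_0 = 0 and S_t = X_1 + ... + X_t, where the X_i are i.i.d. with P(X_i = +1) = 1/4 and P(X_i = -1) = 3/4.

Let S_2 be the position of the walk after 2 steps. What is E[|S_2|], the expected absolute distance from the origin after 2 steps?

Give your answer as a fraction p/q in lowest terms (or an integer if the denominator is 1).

S_2 takes values m ≡ 0 (mod 2) with |m| ≤ 2; P(S_2=m) = C(2,(2+m)/2) · (1/4)^((2+m)/2) · (3/4)^((2-m)/2).
Distribution: P(S=-2)=9/16, P(S=0)=3/8, P(S=2)=1/16
E[|S_2|] = Σ_m |m|·P(S_2=m) = 5/4

Answer: 5/4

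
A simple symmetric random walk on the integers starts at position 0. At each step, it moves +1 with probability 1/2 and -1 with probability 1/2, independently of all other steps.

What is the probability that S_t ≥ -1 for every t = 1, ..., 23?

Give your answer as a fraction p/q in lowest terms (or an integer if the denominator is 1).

Let f(t,s) = #length-t paths at position s with S_1..S_t all ≥ -1.
f(t,s) = f(t-1,s-1) + f(t-1,s+1) for s ≥ -1; f(t,s) = 0 for s < -1.
t=0: f(0,0)=1
t=1: f(1,-1)=1 f(1,1)=1
t=2: f(2,0)=2 f(2,2)=1
t=3: f(3,-1)=2 f(3,1)=3 f(3,3)=1
t=4: f(4,0)=5 f(4,2)=4 f(4,4)=1
t=5: f(5,-1)=5 f(5,1)=9 f(5,3)=5 f(5,5)=1
t=6: f(6,0)=14 f(6,2)=14 f(6,4)=6 f(6,6)=1
t=7: f(7,-1)=14 f(7,1)=28 f(7,3)=20 f(7,5)=7 f(7,7)=1
t=8: f(8,0)=42 f(8,2)=48 f(8,4)=27 f(8,6)=8 f(8,8)=1
t=9: f(9,-1)=42 f(9,1)=90 f(9,3)=75 f(9,5)=35 f(9,7)=9 f(9,9)=1
t=10: f(10,0)=132 f(10,2)=165 f(10,4)=110 f(10,6)=44 f(10,8)=10 f(10,10)=1
t=11: f(11,-1)=132 f(11,1)=297 f(11,3)=275 f(11,5)=154 f(11,7)=54 f(11,9)=11 f(11,11)=1
t=12: f(12,0)=429 f(12,2)=572 f(12,4)=429 f(12,6)=208 f(12,8)=65 f(12,10)=12 f(12,12)=1
t=13: f(13,-1)=429 f(13,1)=1001 f(13,3)=1001 f(13,5)=637 f(13,7)=273 f(13,9)=77 f(13,11)=13 f(13,13)=1
t=14: f(14,0)=1430 f(14,2)=2002 f(14,4)=1638 f(14,6)=910 f(14,8)=350 f(14,10)=90 f(14,12)=14 f(14,14)=1
t=15: f(15,-1)=1430 f(15,1)=3432 f(15,3)=3640 f(15,5)=2548 f(15,7)=1260 f(15,9)=440 f(15,11)=104 f(15,13)=15 f(15,15)=1
t=16: f(16,0)=4862 f(16,2)=7072 f(16,4)=6188 f(16,6)=3808 f(16,8)=1700 f(16,10)=544 f(16,12)=119 f(16,14)=16 f(16,16)=1
t=17: f(17,-1)=4862 f(17,1)=11934 f(17,3)=13260 f(17,5)=9996 f(17,7)=5508 f(17,9)=2244 f(17,11)=663 f(17,13)=135 f(17,15)=17 f(17,17)=1
t=18: f(18,0)=16796 f(18,2)=25194 f(18,4)=23256 f(18,6)=15504 f(18,8)=7752 f(18,10)=2907 f(18,12)=798 f(18,14)=152 f(18,16)=18 f(18,18)=1
t=19: f(19,-1)=16796 f(19,1)=41990 f(19,3)=48450 f(19,5)=38760 f(19,7)=23256 f(19,9)=10659 f(19,11)=3705 f(19,13)=950 f(19,15)=170 f(19,17)=19 f(19,19)=1
t=20: f(20,0)=58786 f(20,2)=90440 f(20,4)=87210 f(20,6)=62016 f(20,8)=33915 f(20,10)=14364 f(20,12)=4655 f(20,14)=1120 f(20,16)=189 f(20,18)=20 f(20,20)=1
t=21: f(21,-1)=58786 f(21,1)=149226 f(21,3)=177650 f(21,5)=149226 f(21,7)=95931 f(21,9)=48279 f(21,11)=19019 f(21,13)=5775 f(21,15)=1309 f(21,17)=209 f(21,19)=21 f(21,21)=1
t=22: f(22,0)=208012 f(22,2)=326876 f(22,4)=326876 f(22,6)=245157 f(22,8)=144210 f(22,10)=67298 f(22,12)=24794 f(22,14)=7084 f(22,16)=1518 f(22,18)=230 f(22,20)=22 f(22,22)=1
t=23: f(23,-1)=208012 f(23,1)=534888 f(23,3)=653752 f(23,5)=572033 f(23,7)=389367 f(23,9)=211508 f(23,11)=92092 f(23,13)=31878 f(23,15)=8602 f(23,17)=1748 f(23,19)=252 f(23,21)=23 f(23,23)=1
Σ_s f(23,s) = 2704156
P = 2704156/8388608 = 676039/2097152

Answer: 676039/2097152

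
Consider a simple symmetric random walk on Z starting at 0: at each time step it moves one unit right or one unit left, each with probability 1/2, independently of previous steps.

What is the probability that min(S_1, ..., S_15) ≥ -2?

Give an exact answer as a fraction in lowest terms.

Answer: 17875/32768

Derivation:
Let f(t,s) = #length-t paths at position s with S_1..S_t all ≥ -2.
f(t,s) = f(t-1,s-1) + f(t-1,s+1) for s ≥ -2; f(t,s) = 0 for s < -2.
t=0: f(0,0)=1
t=1: f(1,-1)=1 f(1,1)=1
t=2: f(2,-2)=1 f(2,0)=2 f(2,2)=1
t=3: f(3,-1)=3 f(3,1)=3 f(3,3)=1
t=4: f(4,-2)=3 f(4,0)=6 f(4,2)=4 f(4,4)=1
t=5: f(5,-1)=9 f(5,1)=10 f(5,3)=5 f(5,5)=1
t=6: f(6,-2)=9 f(6,0)=19 f(6,2)=15 f(6,4)=6 f(6,6)=1
t=7: f(7,-1)=28 f(7,1)=34 f(7,3)=21 f(7,5)=7 f(7,7)=1
t=8: f(8,-2)=28 f(8,0)=62 f(8,2)=55 f(8,4)=28 f(8,6)=8 f(8,8)=1
t=9: f(9,-1)=90 f(9,1)=117 f(9,3)=83 f(9,5)=36 f(9,7)=9 f(9,9)=1
t=10: f(10,-2)=90 f(10,0)=207 f(10,2)=200 f(10,4)=119 f(10,6)=45 f(10,8)=10 f(10,10)=1
t=11: f(11,-1)=297 f(11,1)=407 f(11,3)=319 f(11,5)=164 f(11,7)=55 f(11,9)=11 f(11,11)=1
t=12: f(12,-2)=297 f(12,0)=704 f(12,2)=726 f(12,4)=483 f(12,6)=219 f(12,8)=66 f(12,10)=12 f(12,12)=1
t=13: f(13,-1)=1001 f(13,1)=1430 f(13,3)=1209 f(13,5)=702 f(13,7)=285 f(13,9)=78 f(13,11)=13 f(13,13)=1
t=14: f(14,-2)=1001 f(14,0)=2431 f(14,2)=2639 f(14,4)=1911 f(14,6)=987 f(14,8)=363 f(14,10)=91 f(14,12)=14 f(14,14)=1
t=15: f(15,-1)=3432 f(15,1)=5070 f(15,3)=4550 f(15,5)=2898 f(15,7)=1350 f(15,9)=454 f(15,11)=105 f(15,13)=15 f(15,15)=1
Σ_s f(15,s) = 17875
P = 17875/32768 = 17875/32768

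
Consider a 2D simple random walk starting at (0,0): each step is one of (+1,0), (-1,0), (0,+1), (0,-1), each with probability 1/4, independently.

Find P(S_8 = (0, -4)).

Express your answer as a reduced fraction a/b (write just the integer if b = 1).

Answer: 49/4096

Derivation:
Let h be the number of horizontal steps (so 8-h are vertical). To end at (0,-4) need (h+0)/2 right-steps and ((8-h)-4)/2 up-steps.
Sum over h with 0 ≤ h ≤ 4, h ≡ 0 (mod 2), 8-h ≡ 0 (mod 2):
h=0: C(8,0)·C(0,0)·C(8,2) = 1·1·28 = 28
h=2: C(8,2)·C(2,1)·C(6,1) = 28·2·6 = 336
h=4: C(8,4)·C(4,2)·C(4,0) = 70·6·1 = 420
Total favorable: 784
Total paths: 4^8 = 65536
P = 784/65536 = 49/4096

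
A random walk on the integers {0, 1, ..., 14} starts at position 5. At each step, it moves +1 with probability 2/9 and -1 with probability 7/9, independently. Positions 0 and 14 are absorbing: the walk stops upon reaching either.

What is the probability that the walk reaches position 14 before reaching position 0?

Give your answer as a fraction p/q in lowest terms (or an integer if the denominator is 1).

Biased walk: p = 2/9, q = 7/9, r = q/p = 7/2
Gambler's ruin: P(hit 14 before 0 | start at 5) = (1 - r^a)/(1 - r^N)
r^5 = 16807/32; r^14 = 678223072849/16384
P = (1 - 16807/32) / (1 - 678223072849/16384) = -16775/32 / -678223056465/16384 = 1717760/135644611293

Answer: 1717760/135644611293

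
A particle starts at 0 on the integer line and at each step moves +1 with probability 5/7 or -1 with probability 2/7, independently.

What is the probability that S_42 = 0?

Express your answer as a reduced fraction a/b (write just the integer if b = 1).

To be at 0 after 42 steps: need exactly 21 steps of +1 and 21 of -1.
Number of such sequences: C(42,21) = 538257874440
Each has probability (5/7)^21 · (2/7)^21 = 1000000000000000000000/311973482284542371301330321821976049
P = 538257874440 · 1000000000000000000000/311973482284542371301330321821976049 = 538257874440000000000000000000000/311973482284542371301330321821976049

Answer: 538257874440000000000000000000000/311973482284542371301330321821976049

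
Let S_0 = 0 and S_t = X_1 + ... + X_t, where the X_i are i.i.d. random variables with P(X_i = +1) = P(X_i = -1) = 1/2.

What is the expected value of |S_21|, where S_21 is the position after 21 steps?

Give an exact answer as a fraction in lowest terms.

S_21 takes values m ≡ 1 (mod 2) with |m| ≤ 21; P(S_21=m) = C(21,(21+m)/2)/2^21.
Total paths: 2^21 = 2097152
Distribution: P(S=-21)=1/2097152, P(S=-19)=21/2097152, P(S=-17)=210/2097152, P(S=-15)=1330/2097152, P(S=-13)=5985/2097152, P(S=-11)=20349/2097152, P(S=-9)=54264/2097152, P(S=-7)=116280/2097152, P(S=-5)=203490/2097152, P(S=-3)=293930/2097152, P(S=-1)=352716/2097152, P(S=1)=352716/2097152, P(S=3)=293930/2097152, P(S=5)=203490/2097152, P(S=7)=116280/2097152, P(S=9)=54264/2097152, P(S=11)=20349/2097152, P(S=13)=5985/2097152, P(S=15)=1330/2097152, P(S=17)=210/2097152, P(S=19)=21/2097152, P(S=21)=1/2097152
E[|S_21|] = Σ_m |m|·P(S_21=m) = 7759752/2097152 = 969969/262144

Answer: 969969/262144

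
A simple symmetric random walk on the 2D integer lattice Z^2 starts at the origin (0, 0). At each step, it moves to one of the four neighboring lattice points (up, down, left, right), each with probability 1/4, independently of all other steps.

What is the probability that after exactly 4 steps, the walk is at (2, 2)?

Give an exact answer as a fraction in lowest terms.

Let h be the number of horizontal steps (so 4-h are vertical). To end at (2,2) need (h+2)/2 right-steps and ((4-h)+2)/2 up-steps.
Sum over h with 2 ≤ h ≤ 2, h ≡ 0 (mod 2), 4-h ≡ 0 (mod 2):
h=2: C(4,2)·C(2,2)·C(2,2) = 6·1·1 = 6
Total favorable: 6
Total paths: 4^4 = 256
P = 6/256 = 3/128

Answer: 3/128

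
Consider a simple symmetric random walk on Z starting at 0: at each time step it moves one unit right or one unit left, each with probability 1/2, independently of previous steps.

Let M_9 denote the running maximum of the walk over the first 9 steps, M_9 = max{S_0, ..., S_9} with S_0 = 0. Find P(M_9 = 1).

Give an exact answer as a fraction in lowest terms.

Answer: 63/256

Derivation:
Let M_9 = max(S_0,...,S_9). Use the reflection principle: for j ≥ 1, #{paths with M_9 ≥ j} = #{S_9 ≥ j} + #{S_9 ≥ j+1}.
By reflection, #{M_9 ≥ 1} = #{S_9 ≥ 1} + #{S_9 ≥ 2} = 256 + 130 = 386.
#{M_9 ≥ 2} = #{S_9 ≥ 2} + #{S_9 ≥ 3} = 130 + 130 = 260.
#{M_9 = 1} = 386 - 260 = 126.
P(M_9 = 1) = 126/512 = 63/256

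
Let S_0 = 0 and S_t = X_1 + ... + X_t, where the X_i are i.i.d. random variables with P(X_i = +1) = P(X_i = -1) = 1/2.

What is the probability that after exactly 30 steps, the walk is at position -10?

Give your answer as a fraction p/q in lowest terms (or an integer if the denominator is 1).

Answer: 30045015/1073741824

Derivation:
To reach position -10 after 30 steps: need 10 steps of +1 and 20 of -1.
Favorable paths: C(30,10) = 30045015
Total paths: 2^30 = 1073741824
P = 30045015/1073741824 = 30045015/1073741824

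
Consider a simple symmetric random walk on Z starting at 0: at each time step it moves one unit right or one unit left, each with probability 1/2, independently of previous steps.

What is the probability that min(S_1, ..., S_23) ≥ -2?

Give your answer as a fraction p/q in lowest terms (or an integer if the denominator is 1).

Answer: 1924111/4194304

Derivation:
Let f(t,s) = #length-t paths at position s with S_1..S_t all ≥ -2.
f(t,s) = f(t-1,s-1) + f(t-1,s+1) for s ≥ -2; f(t,s) = 0 for s < -2.
t=0: f(0,0)=1
t=1: f(1,-1)=1 f(1,1)=1
t=2: f(2,-2)=1 f(2,0)=2 f(2,2)=1
t=3: f(3,-1)=3 f(3,1)=3 f(3,3)=1
t=4: f(4,-2)=3 f(4,0)=6 f(4,2)=4 f(4,4)=1
t=5: f(5,-1)=9 f(5,1)=10 f(5,3)=5 f(5,5)=1
t=6: f(6,-2)=9 f(6,0)=19 f(6,2)=15 f(6,4)=6 f(6,6)=1
t=7: f(7,-1)=28 f(7,1)=34 f(7,3)=21 f(7,5)=7 f(7,7)=1
t=8: f(8,-2)=28 f(8,0)=62 f(8,2)=55 f(8,4)=28 f(8,6)=8 f(8,8)=1
t=9: f(9,-1)=90 f(9,1)=117 f(9,3)=83 f(9,5)=36 f(9,7)=9 f(9,9)=1
t=10: f(10,-2)=90 f(10,0)=207 f(10,2)=200 f(10,4)=119 f(10,6)=45 f(10,8)=10 f(10,10)=1
t=11: f(11,-1)=297 f(11,1)=407 f(11,3)=319 f(11,5)=164 f(11,7)=55 f(11,9)=11 f(11,11)=1
t=12: f(12,-2)=297 f(12,0)=704 f(12,2)=726 f(12,4)=483 f(12,6)=219 f(12,8)=66 f(12,10)=12 f(12,12)=1
t=13: f(13,-1)=1001 f(13,1)=1430 f(13,3)=1209 f(13,5)=702 f(13,7)=285 f(13,9)=78 f(13,11)=13 f(13,13)=1
t=14: f(14,-2)=1001 f(14,0)=2431 f(14,2)=2639 f(14,4)=1911 f(14,6)=987 f(14,8)=363 f(14,10)=91 f(14,12)=14 f(14,14)=1
t=15: f(15,-1)=3432 f(15,1)=5070 f(15,3)=4550 f(15,5)=2898 f(15,7)=1350 f(15,9)=454 f(15,11)=105 f(15,13)=15 f(15,15)=1
t=16: f(16,-2)=3432 f(16,0)=8502 f(16,2)=9620 f(16,4)=7448 f(16,6)=4248 f(16,8)=1804 f(16,10)=559 f(16,12)=120 f(16,14)=16 f(16,16)=1
t=17: f(17,-1)=11934 f(17,1)=18122 f(17,3)=17068 f(17,5)=11696 f(17,7)=6052 f(17,9)=2363 f(17,11)=679 f(17,13)=136 f(17,15)=17 f(17,17)=1
t=18: f(18,-2)=11934 f(18,0)=30056 f(18,2)=35190 f(18,4)=28764 f(18,6)=17748 f(18,8)=8415 f(18,10)=3042 f(18,12)=815 f(18,14)=153 f(18,16)=18 f(18,18)=1
t=19: f(19,-1)=41990 f(19,1)=65246 f(19,3)=63954 f(19,5)=46512 f(19,7)=26163 f(19,9)=11457 f(19,11)=3857 f(19,13)=968 f(19,15)=171 f(19,17)=19 f(19,19)=1
t=20: f(20,-2)=41990 f(20,0)=107236 f(20,2)=129200 f(20,4)=110466 f(20,6)=72675 f(20,8)=37620 f(20,10)=15314 f(20,12)=4825 f(20,14)=1139 f(20,16)=190 f(20,18)=20 f(20,20)=1
t=21: f(21,-1)=149226 f(21,1)=236436 f(21,3)=239666 f(21,5)=183141 f(21,7)=110295 f(21,9)=52934 f(21,11)=20139 f(21,13)=5964 f(21,15)=1329 f(21,17)=210 f(21,19)=21 f(21,21)=1
t=22: f(22,-2)=149226 f(22,0)=385662 f(22,2)=476102 f(22,4)=422807 f(22,6)=293436 f(22,8)=163229 f(22,10)=73073 f(22,12)=26103 f(22,14)=7293 f(22,16)=1539 f(22,18)=231 f(22,20)=22 f(22,22)=1
t=23: f(23,-1)=534888 f(23,1)=861764 f(23,3)=898909 f(23,5)=716243 f(23,7)=456665 f(23,9)=236302 f(23,11)=99176 f(23,13)=33396 f(23,15)=8832 f(23,17)=1770 f(23,19)=253 f(23,21)=23 f(23,23)=1
Σ_s f(23,s) = 3848222
P = 3848222/8388608 = 1924111/4194304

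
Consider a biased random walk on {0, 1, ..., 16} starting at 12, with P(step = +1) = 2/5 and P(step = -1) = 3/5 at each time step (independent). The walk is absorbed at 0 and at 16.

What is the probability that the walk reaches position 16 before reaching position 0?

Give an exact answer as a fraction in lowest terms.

Answer: 129808/661249

Derivation:
Biased walk: p = 2/5, q = 3/5, r = q/p = 3/2
Gambler's ruin: P(hit 16 before 0 | start at 12) = (1 - r^a)/(1 - r^N)
r^12 = 531441/4096; r^16 = 43046721/65536
P = (1 - 531441/4096) / (1 - 43046721/65536) = -527345/4096 / -42981185/65536 = 129808/661249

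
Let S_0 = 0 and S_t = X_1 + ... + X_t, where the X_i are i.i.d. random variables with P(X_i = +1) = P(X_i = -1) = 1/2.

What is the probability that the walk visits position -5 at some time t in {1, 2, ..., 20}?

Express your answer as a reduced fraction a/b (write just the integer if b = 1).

Count via complement. Let g(t,s) = #length-t paths at position s with S_1..S_t all ≠ -5.
g(t,s) = g(t-1,s-1) + g(t-1,s+1) for s ≠ -5; g(t,-5) = 0.
t=0: g(0,0)=1
t=1: g(1,-1)=1 g(1,1)=1
t=2: g(2,-2)=1 g(2,0)=2 g(2,2)=1
t=3: g(3,-3)=1 g(3,-1)=3 g(3,1)=3 g(3,3)=1
t=4: g(4,-4)=1 g(4,-2)=4 g(4,0)=6 g(4,2)=4 g(4,4)=1
t=5: g(5,-3)=5 g(5,-1)=10 g(5,1)=10 g(5,3)=5 g(5,5)=1
t=6: g(6,-4)=5 g(6,-2)=15 g(6,0)=20 g(6,2)=15 g(6,4)=6 g(6,6)=1
t=7: g(7,-3)=20 g(7,-1)=35 g(7,1)=35 g(7,3)=21 g(7,5)=7 g(7,7)=1
t=8: g(8,-4)=20 g(8,-2)=55 g(8,0)=70 g(8,2)=56 g(8,4)=28 g(8,6)=8 g(8,8)=1
t=9: g(9,-3)=75 g(9,-1)=125 g(9,1)=126 g(9,3)=84 g(9,5)=36 g(9,7)=9 g(9,9)=1
t=10: g(10,-4)=75 g(10,-2)=200 g(10,0)=251 g(10,2)=210 g(10,4)=120 g(10,6)=45 g(10,8)=10 g(10,10)=1
t=11: g(11,-3)=275 g(11,-1)=451 g(11,1)=461 g(11,3)=330 g(11,5)=165 g(11,7)=55 g(11,9)=11 g(11,11)=1
t=12: g(12,-4)=275 g(12,-2)=726 g(12,0)=912 g(12,2)=791 g(12,4)=495 g(12,6)=220 g(12,8)=66 g(12,10)=12 g(12,12)=1
t=13: g(13,-3)=1001 g(13,-1)=1638 g(13,1)=1703 g(13,3)=1286 g(13,5)=715 g(13,7)=286 g(13,9)=78 g(13,11)=13 g(13,13)=1
t=14: g(14,-4)=1001 g(14,-2)=2639 g(14,0)=3341 g(14,2)=2989 g(14,4)=2001 g(14,6)=1001 g(14,8)=364 g(14,10)=91 g(14,12)=14 g(14,14)=1
t=15: g(15,-3)=3640 g(15,-1)=5980 g(15,1)=6330 g(15,3)=4990 g(15,5)=3002 g(15,7)=1365 g(15,9)=455 g(15,11)=105 g(15,13)=15 g(15,15)=1
t=16: g(16,-4)=3640 g(16,-2)=9620 g(16,0)=12310 g(16,2)=11320 g(16,4)=7992 g(16,6)=4367 g(16,8)=1820 g(16,10)=560 g(16,12)=120 g(16,14)=16 g(16,16)=1
t=17: g(17,-3)=13260 g(17,-1)=21930 g(17,1)=23630 g(17,3)=19312 g(17,5)=12359 g(17,7)=6187 g(17,9)=2380 g(17,11)=680 g(17,13)=136 g(17,15)=17 g(17,17)=1
t=18: g(18,-4)=13260 g(18,-2)=35190 g(18,0)=45560 g(18,2)=42942 g(18,4)=31671 g(18,6)=18546 g(18,8)=8567 g(18,10)=3060 g(18,12)=816 g(18,14)=153 g(18,16)=18 g(18,18)=1
t=19: g(19,-3)=48450 g(19,-1)=80750 g(19,1)=88502 g(19,3)=74613 g(19,5)=50217 g(19,7)=27113 g(19,9)=11627 g(19,11)=3876 g(19,13)=969 g(19,15)=171 g(19,17)=19 g(19,19)=1
t=20: g(20,-4)=48450 g(20,-2)=129200 g(20,0)=169252 g(20,2)=163115 g(20,4)=124830 g(20,6)=77330 g(20,8)=38740 g(20,10)=15503 g(20,12)=4845 g(20,14)=1140 g(20,16)=190 g(20,18)=20 g(20,20)=1
Paths never hitting -5: Σ_s g(20,s) = 772616
Paths hitting -5: 2^20 - 772616 = 275960
P = 275960/1048576 = 34495/131072

Answer: 34495/131072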